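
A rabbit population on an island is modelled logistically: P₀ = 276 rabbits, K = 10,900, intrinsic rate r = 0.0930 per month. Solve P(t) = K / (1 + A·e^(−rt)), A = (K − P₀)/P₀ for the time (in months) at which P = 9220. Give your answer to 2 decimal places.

A = (10900 − 276)/276 = 38.49275
9220 = 10900/(1 + 38.49275·e^(−0.093t)) → 1 + 38.49275·e^(−0.093t) = 1.18221
e^(−0.093t) = 0.004734 → t = ln(211.2519)/0.093 = 5.35305/0.093

t ≈ 57.56 months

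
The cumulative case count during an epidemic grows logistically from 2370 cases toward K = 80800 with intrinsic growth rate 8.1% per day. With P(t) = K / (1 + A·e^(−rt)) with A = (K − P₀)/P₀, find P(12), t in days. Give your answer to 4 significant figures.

A = (80800 − 2370)/2370 = 33.09283
P(12) = 80800 / (1 + 33.09283·e^(−0.081·12)) = 80800 / (1 + 33.09283·0.378326)
= 80800 / 13.51986 ≈ 5976.39

≈ 5,976 cases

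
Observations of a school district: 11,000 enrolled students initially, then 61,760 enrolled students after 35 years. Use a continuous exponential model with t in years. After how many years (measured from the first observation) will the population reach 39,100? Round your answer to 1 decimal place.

r = ln(61760/11000) / 35 ≈ 0.049296 per year
t = ln(39100/11000) / r = 1.26823 / 0.049296 ≈ 25.727

t ≈ 25.7 years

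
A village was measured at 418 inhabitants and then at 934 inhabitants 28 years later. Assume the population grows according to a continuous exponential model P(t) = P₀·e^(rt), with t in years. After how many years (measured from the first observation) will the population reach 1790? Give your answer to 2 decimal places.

r = ln(934/418) / 28 ≈ 0.028714 per year
t = ln(1790/418) / r = 1.45449 / 0.028714 ≈ 50.654

t ≈ 50.65 years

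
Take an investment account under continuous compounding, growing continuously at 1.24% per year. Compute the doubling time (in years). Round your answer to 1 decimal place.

doubling time ≈ 55.9 years

doubling time = ln(2) / |r| = 0.69315 / 0.0124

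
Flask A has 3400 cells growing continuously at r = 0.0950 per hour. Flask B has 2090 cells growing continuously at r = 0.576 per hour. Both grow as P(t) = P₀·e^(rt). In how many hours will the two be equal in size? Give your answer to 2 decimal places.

3400·e^(0.095t) = 2090·e^(0.576t)
3400/2090 = e^((0.576 − 0.095)t) → ln(1.62679) = 0.481·t
t = 0.48661 / 0.481

t ≈ 1.01 hours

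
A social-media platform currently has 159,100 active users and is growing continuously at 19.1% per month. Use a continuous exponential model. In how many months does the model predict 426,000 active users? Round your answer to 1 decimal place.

t ≈ 5.2 months

426000 = 159100 · e^(0.191·t)
t = ln(426000/159100) / 0.191 = ln(2.67756) / 0.191 = 0.98491 / 0.191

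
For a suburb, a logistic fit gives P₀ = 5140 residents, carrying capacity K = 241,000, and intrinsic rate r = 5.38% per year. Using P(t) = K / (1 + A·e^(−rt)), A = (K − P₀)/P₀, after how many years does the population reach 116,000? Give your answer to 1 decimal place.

t ≈ 69.7 years

A = (241000 − 5140)/5140 = 45.88716
116000 = 241000/(1 + 45.88716·e^(−0.0538t)) → 1 + 45.88716·e^(−0.0538t) = 2.07759
e^(−0.0538t) = 0.023483 → t = ln(42.58328)/0.0538 = 3.75146/0.0538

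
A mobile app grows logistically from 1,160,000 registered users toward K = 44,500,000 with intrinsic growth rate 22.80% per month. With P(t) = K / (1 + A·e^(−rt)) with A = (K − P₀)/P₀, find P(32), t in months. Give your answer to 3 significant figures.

A = (44500000 − 1160000)/1160000 = 37.36207
P(32) = 44500000 / (1 + 37.36207·e^(−0.228·32)) = 44500000 / (1 + 37.36207·0.000678)
= 44500000 / 1.02534 ≈ 43400208.91

≈ 43,400,000 registered users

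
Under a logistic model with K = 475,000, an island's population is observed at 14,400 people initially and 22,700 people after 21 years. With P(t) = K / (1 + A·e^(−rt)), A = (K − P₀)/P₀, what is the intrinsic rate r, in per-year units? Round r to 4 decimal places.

r ≈ 0.0225 per year

A = (475000 − 14400)/14400 = 31.98611
22700 = 475000/(1 + 31.98611·e^(−r·21)) → e^(−21r) = (20.92511 − 1)/31.98611 = 0.62293
r = −ln(0.62293)/21 = 0.47332/21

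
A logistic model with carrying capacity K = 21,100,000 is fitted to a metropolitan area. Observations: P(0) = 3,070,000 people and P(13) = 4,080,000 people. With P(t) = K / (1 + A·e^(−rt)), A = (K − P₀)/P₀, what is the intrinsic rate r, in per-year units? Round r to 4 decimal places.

r ≈ 0.0263 per year

A = (21100000 − 3070000)/3070000 = 5.87296
4080000 = 21100000/(1 + 5.87296·e^(−r·13)) → e^(−13r) = (5.17157 − 1)/5.87296 = 0.7103
r = −ln(0.7103)/13 = 0.34207/13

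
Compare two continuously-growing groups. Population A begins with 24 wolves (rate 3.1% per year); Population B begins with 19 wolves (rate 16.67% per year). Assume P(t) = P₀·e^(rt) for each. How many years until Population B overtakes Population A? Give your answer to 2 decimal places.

24·e^(0.031t) = 19·e^(0.1667t)
24/19 = e^((0.1667 − 0.031)t) → ln(1.26316) = 0.1357·t
t = 0.23361 / 0.1357

t ≈ 1.72 years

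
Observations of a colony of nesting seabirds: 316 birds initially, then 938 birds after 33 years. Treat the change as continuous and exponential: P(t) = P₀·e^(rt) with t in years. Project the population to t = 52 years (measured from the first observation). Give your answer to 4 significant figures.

r = ln(938/316) / 33 ≈ 0.03297 per year
P(52) = 316 · e^(0.03297·52) = 316 · 5.55354 ≈ 1754.92

≈ 1,755 birds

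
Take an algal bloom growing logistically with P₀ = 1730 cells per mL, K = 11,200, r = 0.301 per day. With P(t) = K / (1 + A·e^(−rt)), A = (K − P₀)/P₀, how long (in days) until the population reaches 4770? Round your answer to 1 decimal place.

t ≈ 4.7 days

A = (11200 − 1730)/1730 = 5.47399
4770 = 11200/(1 + 5.47399·e^(−0.301t)) → 1 + 5.47399·e^(−0.301t) = 2.34801
e^(−0.301t) = 0.246257 → t = ln(4.0608)/0.301 = 1.40138/0.301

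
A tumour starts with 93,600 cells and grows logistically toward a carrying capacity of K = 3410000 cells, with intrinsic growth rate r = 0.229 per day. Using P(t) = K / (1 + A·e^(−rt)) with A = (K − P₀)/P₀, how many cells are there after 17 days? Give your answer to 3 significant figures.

≈ 1,980,000 cells

A = (3410000 − 93600)/93600 = 35.43162
P(17) = 3410000 / (1 + 35.43162·e^(−0.229·17)) = 3410000 / (1 + 35.43162·0.020384)
= 3410000 / 1.72224 ≈ 1979977.45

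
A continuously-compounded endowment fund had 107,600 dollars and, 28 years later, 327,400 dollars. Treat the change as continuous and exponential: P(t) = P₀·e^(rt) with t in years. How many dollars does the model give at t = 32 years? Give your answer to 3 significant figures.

≈ 384,000 dollars

r = ln(327400/107600) / 28 ≈ 0.039742 per year
P(32) = 107600 · e^(0.039742·32) = 107600 · 3.56701 ≈ 383810.39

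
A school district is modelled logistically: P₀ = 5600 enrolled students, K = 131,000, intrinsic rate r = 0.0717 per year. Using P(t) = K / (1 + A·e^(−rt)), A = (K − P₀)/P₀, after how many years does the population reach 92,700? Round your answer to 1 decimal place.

A = (131000 − 5600)/5600 = 22.39286
92700 = 131000/(1 + 22.39286·e^(−0.0717t)) → 1 + 22.39286·e^(−0.0717t) = 1.41316
e^(−0.0717t) = 0.018451 → t = ln(54.1989)/0.0717 = 3.99266/0.0717

t ≈ 55.7 years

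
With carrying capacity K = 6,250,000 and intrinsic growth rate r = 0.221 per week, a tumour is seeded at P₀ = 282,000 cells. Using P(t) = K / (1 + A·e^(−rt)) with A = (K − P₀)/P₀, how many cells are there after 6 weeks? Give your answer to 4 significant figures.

≈ 944,200 cells

A = (6250000 − 282000)/282000 = 21.16312
P(6) = 6250000 / (1 + 21.16312·e^(−0.221·6)) = 6250000 / (1 + 21.16312·0.265537)
= 6250000 / 6.6196 ≈ 944166.14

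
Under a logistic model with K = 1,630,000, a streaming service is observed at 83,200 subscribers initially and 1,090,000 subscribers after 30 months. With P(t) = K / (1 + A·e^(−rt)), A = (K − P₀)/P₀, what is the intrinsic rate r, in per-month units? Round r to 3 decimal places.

A = (1630000 − 83200)/83200 = 18.59135
1090000 = 1630000/(1 + 18.59135·e^(−r·30)) → e^(−30r) = (1.49541 − 1)/18.59135 = 0.026647
r = −ln(0.026647)/30 = 3.62506/30

r ≈ 0.121 per month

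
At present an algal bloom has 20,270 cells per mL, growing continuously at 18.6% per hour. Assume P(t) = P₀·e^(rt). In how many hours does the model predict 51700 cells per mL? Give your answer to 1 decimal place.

51700 = 20270 · e^(0.186·t)
t = ln(51700/20270) / 0.186 = ln(2.55057) / 0.186 = 0.93632 / 0.186

t ≈ 5.0 hours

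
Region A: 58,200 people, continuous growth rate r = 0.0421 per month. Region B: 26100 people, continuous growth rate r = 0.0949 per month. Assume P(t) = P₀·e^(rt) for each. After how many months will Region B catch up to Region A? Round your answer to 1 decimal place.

t ≈ 15.2 months

58200·e^(0.0421t) = 26100·e^(0.0949t)
58200/26100 = e^((0.0949 − 0.0421)t) → ln(2.22989) = 0.0528·t
t = 0.80195 / 0.0528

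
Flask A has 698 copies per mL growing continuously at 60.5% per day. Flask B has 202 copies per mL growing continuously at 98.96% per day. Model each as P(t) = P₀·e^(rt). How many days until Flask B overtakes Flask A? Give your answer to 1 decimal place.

698·e^(0.605t) = 202·e^(0.9896t)
698/202 = e^((0.9896 − 0.605)t) → ln(3.45545) = 0.3846·t
t = 1.23995 / 0.3846

t ≈ 3.2 days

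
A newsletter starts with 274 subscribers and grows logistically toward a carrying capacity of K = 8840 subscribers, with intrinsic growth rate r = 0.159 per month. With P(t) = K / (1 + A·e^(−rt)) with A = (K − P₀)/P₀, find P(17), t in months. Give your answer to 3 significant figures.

A = (8840 − 274)/274 = 31.26277
P(17) = 8840 / (1 + 31.26277·e^(−0.159·17)) = 8840 / (1 + 31.26277·0.067004)
= 8840 / 3.09474 ≈ 2856.46

≈ 2,860 subscribers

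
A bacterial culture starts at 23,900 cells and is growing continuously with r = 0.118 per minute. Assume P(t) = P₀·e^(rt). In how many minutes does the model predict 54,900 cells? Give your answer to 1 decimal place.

t ≈ 7.0 minutes

54900 = 23900 · e^(0.118·t)
t = ln(54900/23900) / 0.118 = ln(2.29707) / 0.118 = 0.83163 / 0.118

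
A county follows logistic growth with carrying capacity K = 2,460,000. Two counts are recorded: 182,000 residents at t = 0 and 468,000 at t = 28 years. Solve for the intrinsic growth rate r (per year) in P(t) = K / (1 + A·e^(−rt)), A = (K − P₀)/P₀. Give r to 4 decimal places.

A = (2460000 − 182000)/182000 = 12.51648
468000 = 2460000/(1 + 12.51648·e^(−r·28)) → e^(−28r) = (5.25641 − 1)/12.51648 = 0.340064
r = −ln(0.340064)/28 = 1.07862/28

r ≈ 0.0385 per year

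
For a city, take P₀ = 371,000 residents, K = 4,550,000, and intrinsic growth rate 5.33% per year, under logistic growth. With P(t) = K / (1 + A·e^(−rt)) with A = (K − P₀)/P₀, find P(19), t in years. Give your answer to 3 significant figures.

A = (4550000 − 371000)/371000 = 11.26415
P(19) = 4550000 / (1 + 11.26415·e^(−0.0533·19)) = 4550000 / (1 + 11.26415·0.363237)
= 4550000 / 5.09156 ≈ 893636.54

≈ 894,000 residents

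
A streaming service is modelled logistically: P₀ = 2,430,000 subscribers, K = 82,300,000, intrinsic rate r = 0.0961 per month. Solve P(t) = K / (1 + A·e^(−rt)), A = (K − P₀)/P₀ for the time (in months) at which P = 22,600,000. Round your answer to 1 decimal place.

A = (82300000 − 2430000)/2430000 = 32.86831
22600000 = 82300000/(1 + 32.86831·e^(−0.0961t)) → 1 + 32.86831·e^(−0.0961t) = 3.64159
e^(−0.0961t) = 0.080369 → t = ln(12.44261)/0.0961 = 2.52113/0.0961

t ≈ 26.2 months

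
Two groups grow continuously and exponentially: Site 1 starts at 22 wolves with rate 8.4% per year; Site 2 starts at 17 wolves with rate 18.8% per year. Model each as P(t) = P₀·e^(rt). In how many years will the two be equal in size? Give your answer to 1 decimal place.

t ≈ 2.5 years

22·e^(0.084t) = 17·e^(0.188t)
22/17 = e^((0.188 − 0.084)t) → ln(1.29412) = 0.104·t
t = 0.25783 / 0.104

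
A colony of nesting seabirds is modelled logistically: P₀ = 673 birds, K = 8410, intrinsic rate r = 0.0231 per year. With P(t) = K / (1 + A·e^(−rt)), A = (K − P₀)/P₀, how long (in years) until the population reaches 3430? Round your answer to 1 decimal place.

t ≈ 89.6 years

A = (8410 − 673)/673 = 11.49629
3430 = 8410/(1 + 11.49629·e^(−0.0231t)) → 1 + 11.49629·e^(−0.0231t) = 2.4519
e^(−0.0231t) = 0.126293 → t = ln(7.91812)/0.0231 = 2.06915/0.0231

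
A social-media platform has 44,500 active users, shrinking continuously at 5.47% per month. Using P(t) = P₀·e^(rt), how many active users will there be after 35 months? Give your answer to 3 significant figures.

P(35) = 44500 · e^(-0.0547·35) = 44500 · e^(-1.9145)
= 44500 · 0.14742 ≈ 6559.99

≈ 6,560 active users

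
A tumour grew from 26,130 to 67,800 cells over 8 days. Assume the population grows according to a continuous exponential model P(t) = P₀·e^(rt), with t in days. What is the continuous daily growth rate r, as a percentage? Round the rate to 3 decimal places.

67800 = 26130 · e^(r·8)
e^(8r) = 67800/26130 = 2.59472
r = ln(2.59472) / 8 = 0.95348 / 8

r ≈ 11.918% per day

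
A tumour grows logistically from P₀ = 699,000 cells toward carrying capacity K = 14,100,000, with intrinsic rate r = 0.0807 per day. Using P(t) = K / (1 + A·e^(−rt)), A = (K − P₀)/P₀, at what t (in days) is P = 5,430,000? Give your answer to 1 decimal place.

A = (14100000 − 699000)/699000 = 19.17167
5430000 = 14100000/(1 + 19.17167·e^(−0.0807t)) → 1 + 19.17167·e^(−0.0807t) = 2.59669
e^(−0.0807t) = 0.083284 → t = ln(12.00717)/0.0807 = 2.4855/0.0807

t ≈ 30.8 days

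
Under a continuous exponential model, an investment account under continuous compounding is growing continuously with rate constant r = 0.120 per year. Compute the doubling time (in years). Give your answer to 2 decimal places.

doubling time = ln(2) / |r| = 0.69315 / 0.12

doubling time ≈ 5.78 years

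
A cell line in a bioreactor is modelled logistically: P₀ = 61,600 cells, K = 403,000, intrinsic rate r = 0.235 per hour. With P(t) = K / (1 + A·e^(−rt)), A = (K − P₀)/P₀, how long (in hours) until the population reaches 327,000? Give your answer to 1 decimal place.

A = (403000 − 61600)/61600 = 5.54221
327000 = 403000/(1 + 5.54221·e^(−0.235t)) → 1 + 5.54221·e^(−0.235t) = 1.23242
e^(−0.235t) = 0.041936 → t = ln(23.84608)/0.235 = 3.17162/0.235

t ≈ 13.5 hours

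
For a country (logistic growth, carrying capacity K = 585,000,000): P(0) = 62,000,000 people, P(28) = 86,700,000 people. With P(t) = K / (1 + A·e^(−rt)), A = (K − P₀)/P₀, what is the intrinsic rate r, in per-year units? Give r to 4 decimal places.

r ≈ 0.0137 per year

A = (585000000 − 62000000)/62000000 = 8.43548
86700000 = 585000000/(1 + 8.43548·e^(−r·28)) → e^(−28r) = (6.7474 − 1)/8.43548 = 0.681337
r = −ln(0.681337)/28 = 0.3837/28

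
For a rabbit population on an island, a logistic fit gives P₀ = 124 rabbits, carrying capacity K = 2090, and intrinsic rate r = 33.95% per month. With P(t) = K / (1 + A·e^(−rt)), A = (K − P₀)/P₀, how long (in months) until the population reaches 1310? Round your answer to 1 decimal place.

A = (2090 − 124)/124 = 15.85484
1310 = 2090/(1 + 15.85484·e^(−0.3395t)) → 1 + 15.85484·e^(−0.3395t) = 1.59542
e^(−0.3395t) = 0.037554 → t = ln(26.628)/0.3395 = 3.28196/0.3395

t ≈ 9.7 months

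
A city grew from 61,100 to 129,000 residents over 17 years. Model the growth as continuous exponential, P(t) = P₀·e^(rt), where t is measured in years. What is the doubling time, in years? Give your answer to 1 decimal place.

doubling time ≈ 15.8 years

r = ln(129000/61100) / 17 = ln(2.11129) / 17 ≈ 0.043959 per year
doubling time = ln 2 / |r| = 0.69315 / 0.043959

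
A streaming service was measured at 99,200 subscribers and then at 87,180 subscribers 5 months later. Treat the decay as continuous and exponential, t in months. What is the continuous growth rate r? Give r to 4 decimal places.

r ≈ -0.0258 per month

87180 = 99200 · e^(r·5)
e^(5r) = 87180/99200 = 0.87883
r = ln(0.87883) / 5 = -0.12916 / 5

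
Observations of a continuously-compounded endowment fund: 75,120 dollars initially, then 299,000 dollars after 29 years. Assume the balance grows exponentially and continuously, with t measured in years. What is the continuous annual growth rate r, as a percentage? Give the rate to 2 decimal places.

r ≈ 4.76% per year

299000 = 75120 · e^(r·29)
e^(29r) = 299000/75120 = 3.9803
r = ln(3.9803) / 29 = 1.38136 / 29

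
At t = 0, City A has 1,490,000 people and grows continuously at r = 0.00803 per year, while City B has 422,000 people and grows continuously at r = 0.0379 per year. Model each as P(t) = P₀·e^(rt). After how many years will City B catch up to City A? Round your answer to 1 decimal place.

t ≈ 42.2 years

1490000·e^(0.00803t) = 422000·e^(0.0379t)
1490000/422000 = e^((0.0379 − 0.00803)t) → ln(3.53081) = 0.02987·t
t = 1.26153 / 0.02987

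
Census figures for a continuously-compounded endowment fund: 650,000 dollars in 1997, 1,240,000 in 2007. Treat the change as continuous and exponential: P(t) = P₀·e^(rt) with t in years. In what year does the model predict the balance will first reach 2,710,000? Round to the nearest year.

r = ln(1240000/650000) / 10 = 0.64589/10 ≈ 0.064589 per year
t = ln(2710000/650000) / r = 1.42773/0.064589 ≈ 22.1 years after 1997

year 2019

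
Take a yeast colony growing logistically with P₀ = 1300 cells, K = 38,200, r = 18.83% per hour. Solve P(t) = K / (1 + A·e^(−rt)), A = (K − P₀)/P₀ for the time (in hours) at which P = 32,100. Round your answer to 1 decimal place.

A = (38200 − 1300)/1300 = 28.38462
32100 = 38200/(1 + 28.38462·e^(−0.1883t)) → 1 + 28.38462·e^(−0.1883t) = 1.19003
e^(−0.1883t) = 0.006695 → t = ln(149.36822)/0.1883 = 5.00641/0.1883

t ≈ 26.6 hours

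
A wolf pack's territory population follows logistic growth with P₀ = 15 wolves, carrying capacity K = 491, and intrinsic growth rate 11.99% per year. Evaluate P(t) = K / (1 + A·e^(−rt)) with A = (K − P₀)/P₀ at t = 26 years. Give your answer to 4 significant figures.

A = (491 − 15)/15 = 31.73333
P(26) = 491 / (1 + 31.73333·e^(−0.1199·26)) = 491 / (1 + 31.73333·0.044272)
= 491 / 2.4049 ≈ 204.17

≈ 204.2 wolves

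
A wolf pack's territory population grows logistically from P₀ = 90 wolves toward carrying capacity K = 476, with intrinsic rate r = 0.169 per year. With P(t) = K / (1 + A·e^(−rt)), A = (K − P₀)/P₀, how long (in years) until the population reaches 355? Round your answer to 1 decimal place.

t ≈ 15.0 years

A = (476 − 90)/90 = 4.28889
355 = 476/(1 + 4.28889·e^(−0.169t)) → 1 + 4.28889·e^(−0.169t) = 1.34085
e^(−0.169t) = 0.079472 → t = ln(12.5831)/0.169 = 2.53235/0.169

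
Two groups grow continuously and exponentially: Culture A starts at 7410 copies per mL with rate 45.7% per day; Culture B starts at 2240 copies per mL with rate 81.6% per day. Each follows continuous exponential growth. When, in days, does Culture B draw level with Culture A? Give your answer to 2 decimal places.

t ≈ 3.33 days

7410·e^(0.457t) = 2240·e^(0.816t)
7410/2240 = e^((0.816 − 0.457)t) → ln(3.30804) = 0.359·t
t = 1.19635 / 0.359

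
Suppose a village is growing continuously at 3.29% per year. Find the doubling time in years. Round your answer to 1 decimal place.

doubling time = ln(2) / |r| = 0.69315 / 0.0329

doubling time ≈ 21.1 years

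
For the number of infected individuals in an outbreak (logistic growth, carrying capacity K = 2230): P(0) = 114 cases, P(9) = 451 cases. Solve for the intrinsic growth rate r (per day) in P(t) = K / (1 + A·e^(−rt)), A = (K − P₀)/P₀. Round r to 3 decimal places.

r ≈ 0.172 per day

A = (2230 − 114)/114 = 18.5614
451 = 2230/(1 + 18.5614·e^(−r·9)) → e^(−9r) = (4.94457 − 1)/18.5614 = 0.212515
r = −ln(0.212515)/9 = 1.54874/9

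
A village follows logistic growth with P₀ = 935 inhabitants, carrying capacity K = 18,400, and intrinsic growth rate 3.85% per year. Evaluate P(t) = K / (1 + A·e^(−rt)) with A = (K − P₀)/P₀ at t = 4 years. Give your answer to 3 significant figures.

≈ 1,080 inhabitants

A = (18400 − 935)/935 = 18.67914
P(4) = 18400 / (1 + 18.67914·e^(−0.0385·4)) = 18400 / (1 + 18.67914·0.857272)
= 18400 / 17.01311 ≈ 1081.52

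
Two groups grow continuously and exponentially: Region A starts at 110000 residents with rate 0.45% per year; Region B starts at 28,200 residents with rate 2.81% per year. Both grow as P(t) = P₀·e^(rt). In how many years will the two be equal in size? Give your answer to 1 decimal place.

110000·e^(0.0045t) = 28200·e^(0.0281t)
110000/28200 = e^((0.0281 − 0.0045)t) → ln(3.90071) = 0.0236·t
t = 1.36116 / 0.0236

t ≈ 57.7 years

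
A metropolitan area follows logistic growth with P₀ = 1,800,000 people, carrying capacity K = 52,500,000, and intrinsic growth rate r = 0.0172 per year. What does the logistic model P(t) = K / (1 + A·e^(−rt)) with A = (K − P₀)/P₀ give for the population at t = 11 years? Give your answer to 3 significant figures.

A = (52500000 − 1800000)/1800000 = 28.16667
P(11) = 52500000 / (1 + 28.16667·e^(−0.0172·11)) = 52500000 / (1 + 28.16667·0.827621)
= 52500000 / 24.31132 ≈ 2159487.5

≈ 2,160,000 people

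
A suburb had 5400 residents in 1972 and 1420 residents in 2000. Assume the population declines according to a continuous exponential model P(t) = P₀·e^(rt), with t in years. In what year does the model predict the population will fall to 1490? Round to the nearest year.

year 1999

r = ln(1420/5400) / 28 = -1.33574/28 ≈ -0.047705 per year
t = ln(1490/5400) / r = -1.28762/-0.047705 ≈ 26.99 years after 1972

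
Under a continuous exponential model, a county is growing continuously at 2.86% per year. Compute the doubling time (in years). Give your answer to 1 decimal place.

doubling time = ln(2) / |r| = 0.69315 / 0.0286

doubling time ≈ 24.2 years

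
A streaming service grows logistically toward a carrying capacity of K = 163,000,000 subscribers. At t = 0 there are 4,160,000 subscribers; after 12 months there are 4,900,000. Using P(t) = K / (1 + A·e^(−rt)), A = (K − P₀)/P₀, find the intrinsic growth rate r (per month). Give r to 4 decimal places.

r ≈ 0.0140 per month

A = (163000000 − 4160000)/4160000 = 38.18269
4900000 = 163000000/(1 + 38.18269·e^(−r·12)) → e^(−12r) = (33.26531 − 1)/38.18269 = 0.845024
r = −ln(0.845024)/12 = 0.16839/12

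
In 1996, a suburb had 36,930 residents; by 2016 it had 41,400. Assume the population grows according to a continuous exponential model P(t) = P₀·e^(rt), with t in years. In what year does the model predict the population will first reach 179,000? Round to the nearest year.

year 2272

r = ln(41400/36930) / 20 = 0.11426/20 ≈ 0.005713 per year
t = ln(179000/36930) / r = 1.57836/0.005713 ≈ 276.28 years after 1996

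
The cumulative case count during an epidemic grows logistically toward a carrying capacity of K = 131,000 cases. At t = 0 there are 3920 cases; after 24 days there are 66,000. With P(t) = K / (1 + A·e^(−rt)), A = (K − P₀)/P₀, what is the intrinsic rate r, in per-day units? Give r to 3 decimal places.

A = (131000 − 3920)/3920 = 32.41837
66000 = 131000/(1 + 32.41837·e^(−r·24)) → e^(−24r) = (1.98485 − 1)/32.41837 = 0.030379
r = −ln(0.030379)/24 = 3.49399/24

r ≈ 0.146 per day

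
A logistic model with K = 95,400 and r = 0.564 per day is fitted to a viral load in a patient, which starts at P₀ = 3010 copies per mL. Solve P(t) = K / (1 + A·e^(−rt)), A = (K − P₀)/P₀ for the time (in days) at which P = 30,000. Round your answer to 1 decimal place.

A = (95400 − 3010)/3010 = 30.69435
30000 = 95400/(1 + 30.69435·e^(−0.564t)) → 1 + 30.69435·e^(−0.564t) = 3.18
e^(−0.564t) = 0.071023 → t = ln(14.07998)/0.564 = 2.64475/0.564

t ≈ 4.7 days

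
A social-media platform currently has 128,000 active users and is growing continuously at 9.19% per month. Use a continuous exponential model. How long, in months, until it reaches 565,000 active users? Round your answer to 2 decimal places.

565000 = 128000 · e^(0.0919·t)
t = ln(565000/128000) / 0.0919 = ln(4.41406) / 0.0919 = 1.4848 / 0.0919

t ≈ 16.16 months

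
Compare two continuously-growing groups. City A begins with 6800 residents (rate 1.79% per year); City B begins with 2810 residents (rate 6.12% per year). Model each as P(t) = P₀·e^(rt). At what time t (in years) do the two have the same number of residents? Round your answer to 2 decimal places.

t ≈ 20.41 years

6800·e^(0.0179t) = 2810·e^(0.0612t)
6800/2810 = e^((0.0612 − 0.0179)t) → ln(2.41993) = 0.0433·t
t = 0.88374 / 0.0433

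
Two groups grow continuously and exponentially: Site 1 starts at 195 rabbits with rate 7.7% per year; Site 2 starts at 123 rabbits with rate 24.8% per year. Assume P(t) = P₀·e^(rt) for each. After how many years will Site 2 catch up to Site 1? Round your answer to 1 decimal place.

t ≈ 2.7 years

195·e^(0.077t) = 123·e^(0.248t)
195/123 = e^((0.248 − 0.077)t) → ln(1.58537) = 0.171·t
t = 0.46082 / 0.171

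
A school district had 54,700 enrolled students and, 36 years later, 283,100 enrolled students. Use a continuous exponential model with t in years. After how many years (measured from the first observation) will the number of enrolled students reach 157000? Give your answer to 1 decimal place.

r = ln(283100/54700) / 36 ≈ 0.045665 per year
t = ln(157000/54700) / r = 1.05438 / 0.045665 ≈ 23.09

t ≈ 23.1 years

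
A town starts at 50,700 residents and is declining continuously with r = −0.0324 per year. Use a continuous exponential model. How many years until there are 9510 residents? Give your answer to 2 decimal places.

t ≈ 51.65 years

9510 = 50700 · e^(-0.0324·t)
t = ln(9510/50700) / -0.0324 = ln(0.18757) / -0.0324 = -1.67358 / -0.0324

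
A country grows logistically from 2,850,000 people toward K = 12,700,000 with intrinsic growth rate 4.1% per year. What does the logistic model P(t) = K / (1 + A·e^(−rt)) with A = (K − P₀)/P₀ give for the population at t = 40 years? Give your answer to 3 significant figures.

≈ 7,600,000 people

A = (12700000 − 2850000)/2850000 = 3.45614
P(40) = 12700000 / (1 + 3.45614·e^(−0.041·40)) = 12700000 / (1 + 3.45614·0.19398)
= 12700000 / 1.67042 ≈ 7602868.07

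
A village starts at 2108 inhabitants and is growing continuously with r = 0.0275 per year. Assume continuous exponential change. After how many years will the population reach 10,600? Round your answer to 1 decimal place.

10600 = 2108 · e^(0.0275·t)
t = ln(10600/2108) / 0.0275 = ln(5.02846) / 0.0275 = 1.61511 / 0.0275

t ≈ 58.7 years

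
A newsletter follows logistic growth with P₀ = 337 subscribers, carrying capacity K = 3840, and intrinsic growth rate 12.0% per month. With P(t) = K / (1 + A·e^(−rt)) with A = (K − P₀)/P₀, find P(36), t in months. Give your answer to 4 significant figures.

≈ 3,374 subscribers

A = (3840 − 337)/337 = 10.39466
P(36) = 3840 / (1 + 10.39466·e^(−0.12·36)) = 3840 / (1 + 10.39466·0.0133)
= 3840 / 1.13825 ≈ 3373.61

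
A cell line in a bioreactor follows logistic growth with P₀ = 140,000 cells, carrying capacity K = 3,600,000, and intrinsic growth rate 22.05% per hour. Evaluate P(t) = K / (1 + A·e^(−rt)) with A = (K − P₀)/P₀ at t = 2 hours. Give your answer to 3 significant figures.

≈ 213,000 cells

A = (3600000 − 140000)/140000 = 24.71429
P(2) = 3600000 / (1 + 24.71429·e^(−0.2205·2)) = 3600000 / (1 + 24.71429·0.643393)
= 3600000 / 16.90099 ≈ 213005.26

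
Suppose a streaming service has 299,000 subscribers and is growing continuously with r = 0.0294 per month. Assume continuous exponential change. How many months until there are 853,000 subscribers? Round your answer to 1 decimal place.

853000 = 299000 · e^(0.0294·t)
t = ln(853000/299000) / 0.0294 = ln(2.85284) / 0.0294 = 1.04832 / 0.0294

t ≈ 35.7 months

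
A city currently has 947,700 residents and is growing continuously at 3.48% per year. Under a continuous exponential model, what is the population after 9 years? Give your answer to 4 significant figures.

≈ 1,296,000 residents

P(9) = 947700 · e^(0.0348·9) = 947700 · e^(0.3132)
= 947700 · 1.3678 ≈ 1296259.38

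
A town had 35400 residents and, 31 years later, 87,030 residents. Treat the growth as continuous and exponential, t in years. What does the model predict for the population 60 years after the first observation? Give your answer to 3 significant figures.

r = ln(87030/35400) / 31 ≈ 0.029017 per year
P(60) = 35400 · e^(0.029017·60) = 35400 · 5.70331 ≈ 201897.28

≈ 202,000 residents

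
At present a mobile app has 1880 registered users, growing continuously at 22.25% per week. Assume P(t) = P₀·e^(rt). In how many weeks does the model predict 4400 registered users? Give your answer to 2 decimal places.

4400 = 1880 · e^(0.2225·t)
t = ln(4400/1880) / 0.2225 = ln(2.34043) / 0.2225 = 0.85033 / 0.2225

t ≈ 3.82 weeks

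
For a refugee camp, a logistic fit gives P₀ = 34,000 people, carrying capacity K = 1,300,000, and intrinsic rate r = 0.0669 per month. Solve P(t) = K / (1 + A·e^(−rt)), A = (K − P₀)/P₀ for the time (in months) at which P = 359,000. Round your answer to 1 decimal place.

t ≈ 39.7 months

A = (1300000 − 34000)/34000 = 37.23529
359000 = 1300000/(1 + 37.23529·e^(−0.0669t)) → 1 + 37.23529·e^(−0.0669t) = 3.62117
e^(−0.0669t) = 0.070395 → t = ln(14.2056)/0.0669 = 2.65364/0.0669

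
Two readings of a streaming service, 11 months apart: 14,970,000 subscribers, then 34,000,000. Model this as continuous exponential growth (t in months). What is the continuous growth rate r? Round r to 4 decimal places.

34000000 = 14970000 · e^(r·11)
e^(11r) = 34000000/14970000 = 2.27121
r = ln(2.27121) / 11 = 0.82031 / 11

r ≈ 0.0746 per month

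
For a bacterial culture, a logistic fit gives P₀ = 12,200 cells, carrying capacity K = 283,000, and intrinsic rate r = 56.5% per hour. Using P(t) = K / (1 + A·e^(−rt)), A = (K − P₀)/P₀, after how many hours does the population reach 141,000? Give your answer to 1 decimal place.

A = (283000 − 12200)/12200 = 22.19672
141000 = 283000/(1 + 22.19672·e^(−0.565t)) → 1 + 22.19672·e^(−0.565t) = 2.00709
e^(−0.565t) = 0.045371 → t = ln(22.04041)/0.565 = 3.09288/0.565

t ≈ 5.5 hours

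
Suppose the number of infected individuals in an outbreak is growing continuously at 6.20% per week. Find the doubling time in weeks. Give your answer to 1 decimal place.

doubling time ≈ 11.2 weeks

doubling time = ln(2) / |r| = 0.69315 / 0.062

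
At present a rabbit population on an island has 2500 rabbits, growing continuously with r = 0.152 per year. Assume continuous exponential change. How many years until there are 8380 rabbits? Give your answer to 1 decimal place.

t ≈ 8.0 years

8380 = 2500 · e^(0.152·t)
t = ln(8380/2500) / 0.152 = ln(3.352) / 0.152 = 1.20956 / 0.152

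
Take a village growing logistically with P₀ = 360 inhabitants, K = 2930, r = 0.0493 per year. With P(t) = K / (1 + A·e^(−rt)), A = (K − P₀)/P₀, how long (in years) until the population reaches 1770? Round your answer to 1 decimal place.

A = (2930 − 360)/360 = 7.13889
1770 = 2930/(1 + 7.13889·e^(−0.0493t)) → 1 + 7.13889·e^(−0.0493t) = 1.65537
e^(−0.0493t) = 0.091802 → t = ln(10.89296)/0.0493 = 2.38812/0.0493

t ≈ 48.4 years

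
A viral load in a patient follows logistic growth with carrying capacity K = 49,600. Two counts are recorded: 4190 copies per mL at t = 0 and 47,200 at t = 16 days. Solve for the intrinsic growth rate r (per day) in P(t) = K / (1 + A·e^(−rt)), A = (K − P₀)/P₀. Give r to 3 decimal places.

r ≈ 0.335 per day

A = (49600 − 4190)/4190 = 10.83771
47200 = 49600/(1 + 10.83771·e^(−r·16)) → e^(−16r) = (1.05085 − 1)/10.83771 = 0.004692
r = −ln(0.004692)/16 = 5.36196/16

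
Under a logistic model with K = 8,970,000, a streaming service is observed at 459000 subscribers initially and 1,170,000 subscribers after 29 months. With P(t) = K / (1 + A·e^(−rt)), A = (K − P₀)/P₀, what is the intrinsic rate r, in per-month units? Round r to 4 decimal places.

A = (8970000 − 459000)/459000 = 18.54248
1170000 = 8970000/(1 + 18.54248·e^(−r·29)) → e^(−29r) = (7.66667 − 1)/18.54248 = 0.359535
r = −ln(0.359535)/29 = 1.02294/29

r ≈ 0.0353 per month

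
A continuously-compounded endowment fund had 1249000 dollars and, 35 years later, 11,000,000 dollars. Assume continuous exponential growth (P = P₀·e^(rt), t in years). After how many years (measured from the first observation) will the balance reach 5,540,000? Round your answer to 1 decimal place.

r = ln(11000000/1249000) / 35 ≈ 0.062159 per year
t = ln(5540000/1249000) / r = 1.48965 / 0.062159 ≈ 23.965

t ≈ 24.0 years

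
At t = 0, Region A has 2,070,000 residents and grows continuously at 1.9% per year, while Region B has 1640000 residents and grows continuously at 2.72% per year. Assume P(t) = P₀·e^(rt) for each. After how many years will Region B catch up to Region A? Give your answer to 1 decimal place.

2070000·e^(0.019t) = 1640000·e^(0.0272t)
2070000/1640000 = e^((0.0272 − 0.019)t) → ln(1.2622) = 0.0082·t
t = 0.23285 / 0.0082

t ≈ 28.4 years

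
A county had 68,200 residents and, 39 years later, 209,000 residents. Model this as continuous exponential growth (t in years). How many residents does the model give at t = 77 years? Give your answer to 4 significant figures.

≈ 622,400 residents

r = ln(209000/68200) / 39 ≈ 0.028715 per year
P(77) = 68200 · e^(0.028715·77) = 68200 · 9.12542 ≈ 622353.85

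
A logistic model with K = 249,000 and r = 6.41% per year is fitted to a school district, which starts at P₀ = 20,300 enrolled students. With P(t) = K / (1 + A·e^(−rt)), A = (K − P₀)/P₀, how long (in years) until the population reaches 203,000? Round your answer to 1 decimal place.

A = (249000 − 20300)/20300 = 11.26601
203000 = 249000/(1 + 11.26601·e^(−0.0641t)) → 1 + 11.26601·e^(−0.0641t) = 1.2266
e^(−0.0641t) = 0.020114 → t = ln(49.71739)/0.0641 = 3.90635/0.0641

t ≈ 60.9 years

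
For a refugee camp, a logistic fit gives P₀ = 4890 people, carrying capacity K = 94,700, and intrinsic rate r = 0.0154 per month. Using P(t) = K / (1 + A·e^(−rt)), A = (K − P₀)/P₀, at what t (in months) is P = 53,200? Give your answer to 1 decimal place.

t ≈ 205.1 months

A = (94700 − 4890)/4890 = 18.36605
53200 = 94700/(1 + 18.36605·e^(−0.0154t)) → 1 + 18.36605·e^(−0.0154t) = 1.78008
e^(−0.0154t) = 0.042474 → t = ln(23.54395)/0.0154 = 3.15887/0.0154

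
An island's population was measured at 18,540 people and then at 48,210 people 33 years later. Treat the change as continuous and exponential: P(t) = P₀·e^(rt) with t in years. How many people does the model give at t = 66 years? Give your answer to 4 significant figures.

≈ 125,400 people

r = ln(48210/18540) / 33 ≈ 0.028959 per year
P(66) = 18540 · e^(0.028959·66) = 18540 · 6.76168 ≈ 125361.6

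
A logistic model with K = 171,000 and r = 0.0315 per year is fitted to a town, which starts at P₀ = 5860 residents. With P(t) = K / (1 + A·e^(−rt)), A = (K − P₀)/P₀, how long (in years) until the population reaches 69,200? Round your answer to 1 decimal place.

t ≈ 93.7 years

A = (171000 − 5860)/5860 = 28.18089
69200 = 171000/(1 + 28.18089·e^(−0.0315t)) → 1 + 28.18089·e^(−0.0315t) = 2.4711
e^(−0.0315t) = 0.052202 → t = ln(19.15636)/0.0315 = 2.95263/0.0315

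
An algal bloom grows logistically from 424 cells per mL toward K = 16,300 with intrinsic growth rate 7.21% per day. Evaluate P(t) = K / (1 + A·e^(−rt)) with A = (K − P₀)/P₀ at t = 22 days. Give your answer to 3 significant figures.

A = (16300 − 424)/424 = 37.4434
P(22) = 16300 / (1 + 37.4434·e^(−0.0721·22)) = 16300 / (1 + 37.4434·0.204702)
= 16300 / 8.66474 ≈ 1881.19

≈ 1,880 cells per mL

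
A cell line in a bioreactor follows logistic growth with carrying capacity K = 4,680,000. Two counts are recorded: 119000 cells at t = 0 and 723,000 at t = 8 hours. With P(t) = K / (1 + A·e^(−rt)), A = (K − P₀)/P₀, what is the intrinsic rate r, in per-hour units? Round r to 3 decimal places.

r ≈ 0.243 per hour

A = (4680000 − 119000)/119000 = 38.32773
723000 = 4680000/(1 + 38.32773·e^(−r·8)) → e^(−8r) = (6.47303 − 1)/38.32773 = 0.142796
r = −ln(0.142796)/8 = 1.94634/8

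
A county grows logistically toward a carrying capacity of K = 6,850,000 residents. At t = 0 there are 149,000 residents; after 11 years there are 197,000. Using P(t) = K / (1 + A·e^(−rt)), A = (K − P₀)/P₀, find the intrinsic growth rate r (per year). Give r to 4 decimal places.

r ≈ 0.0260 per year

A = (6850000 − 149000)/149000 = 44.97315
197000 = 6850000/(1 + 44.97315·e^(−r·11)) → e^(−11r) = (34.77157 − 1)/44.97315 = 0.750927
r = −ln(0.750927)/11 = 0.28645/11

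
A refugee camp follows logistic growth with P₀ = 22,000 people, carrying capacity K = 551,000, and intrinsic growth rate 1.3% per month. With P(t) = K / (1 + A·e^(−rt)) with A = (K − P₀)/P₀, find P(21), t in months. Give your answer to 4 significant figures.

A = (551000 − 22000)/22000 = 24.04545
P(21) = 551000 / (1 + 24.04545·e^(−0.013·21)) = 551000 / (1 + 24.04545·0.761093)
= 551000 / 19.30082 ≈ 28548.01

≈ 28,550 people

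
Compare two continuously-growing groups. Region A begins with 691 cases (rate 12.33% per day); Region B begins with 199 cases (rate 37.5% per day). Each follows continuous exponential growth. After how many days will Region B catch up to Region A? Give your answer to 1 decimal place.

t ≈ 4.9 days

691·e^(0.1233t) = 199·e^(0.375t)
691/199 = e^((0.375 − 0.1233)t) → ln(3.47236) = 0.2517·t
t = 1.24483 / 0.2517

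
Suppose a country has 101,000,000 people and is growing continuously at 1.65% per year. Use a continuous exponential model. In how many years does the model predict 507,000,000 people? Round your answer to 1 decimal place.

t ≈ 97.8 years

507000000 = 101000000 · e^(0.0165·t)
t = ln(507000000/101000000) / 0.0165 = ln(5.0198) / 0.0165 = 1.61339 / 0.0165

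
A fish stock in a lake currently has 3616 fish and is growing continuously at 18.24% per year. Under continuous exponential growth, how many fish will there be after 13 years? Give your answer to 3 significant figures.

P(13) = 3616 · e^(0.1824·13) = 3616 · e^(2.3712)
= 3616 · 10.71024 ≈ 38728.22

≈ 38,700 fish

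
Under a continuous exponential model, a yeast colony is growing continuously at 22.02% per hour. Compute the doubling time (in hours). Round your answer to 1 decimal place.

doubling time ≈ 3.1 hours

doubling time = ln(2) / |r| = 0.69315 / 0.2202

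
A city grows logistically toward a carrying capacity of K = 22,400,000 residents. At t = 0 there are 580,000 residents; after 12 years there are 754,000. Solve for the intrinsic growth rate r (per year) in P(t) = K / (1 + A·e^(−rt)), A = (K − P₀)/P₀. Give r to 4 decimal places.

A = (22400000 − 580000)/580000 = 37.62069
754000 = 22400000/(1 + 37.62069·e^(−r·12)) → e^(−12r) = (29.70822 − 1)/37.62069 = 0.763097
r = −ln(0.763097)/12 = 0.27037/12

r ≈ 0.0225 per year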